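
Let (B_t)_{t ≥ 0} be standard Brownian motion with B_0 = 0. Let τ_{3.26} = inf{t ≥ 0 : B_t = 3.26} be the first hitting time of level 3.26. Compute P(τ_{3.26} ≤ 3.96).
P(τ_{3.26} ≤ 3.96) = 2(1 − Φ(3.26/√3.96)) = 2(1 − Φ(1.6382)) ≈ 0.1014

By the reflection principle for standard BM, P(τ_b ≤ t) = 2 · P(B_t ≥ b). Since B_t ~ N(0, t), P(B_t ≥ 3.26) = 1 − Φ(3.26/√t) = 1 − Φ(3.26/√3.96) = 1 − Φ(1.6382) ≈ 0.05069. Doubling: P(τ_{3.26} ≤ 3.96) ≈ 2 · 0.05069 = 0.10138 ≈ 0.1014.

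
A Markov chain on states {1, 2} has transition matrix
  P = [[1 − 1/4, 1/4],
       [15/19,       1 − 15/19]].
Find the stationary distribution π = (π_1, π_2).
π_1 = 60/79, π_2 = 19/79

Solve πP = π with π_1 + π_2 = 1. From πP = π: π_1 · (1 − 1/4) + π_2 · 15/19 = π_1 ⇒ π_2 · 15/19 = π_1 · 1/4 ⇒ π_2/π_1 = (1/4)/(15/19) = 19/60. Together with π_1 + π_2 = 1:
  π_1 = (15/19)/(1/4 + 15/19) = (15/19)/(79/76) = 60/79,
  π_2 = (1/4)/(1/4 + 15/19) = (1/4)/(79/76) = 19/79.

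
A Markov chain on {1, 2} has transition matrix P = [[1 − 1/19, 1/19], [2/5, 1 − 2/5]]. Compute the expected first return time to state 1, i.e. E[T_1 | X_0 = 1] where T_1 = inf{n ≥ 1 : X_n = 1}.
E[T_1 | X_0 = 1] = 1/π_1 = 43/38

For an irreducible recurrent Markov chain with stationary distribution π, E[T_i | X_0 = i] = 1/π_i (Kac's formula). Here π_1 = (2/5)/(1/19 + 2/5) = (2/5)/(43/95) = 38/43, so E[T_1 | X_0 = 1] = 1/π_1 = (1/19 + 2/5)/(2/5) = (43/95)/(2/5) = 43/38.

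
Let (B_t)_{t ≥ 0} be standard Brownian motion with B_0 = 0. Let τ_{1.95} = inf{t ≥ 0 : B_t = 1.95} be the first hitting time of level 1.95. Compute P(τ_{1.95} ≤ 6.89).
P(τ_{1.95} ≤ 6.89) = 2(1 − Φ(1.95/√6.89)) = 2(1 − Φ(0.7429)) ≈ 0.4575

By the reflection principle for standard BM, P(τ_b ≤ t) = 2 · P(B_t ≥ b). Since B_t ~ N(0, t), P(B_t ≥ 1.95) = 1 − Φ(1.95/√t) = 1 − Φ(1.95/√6.89) = 1 − Φ(0.7429) ≈ 0.22877. Doubling: P(τ_{1.95} ≤ 6.89) ≈ 2 · 0.22877 = 0.45754 ≈ 0.4575.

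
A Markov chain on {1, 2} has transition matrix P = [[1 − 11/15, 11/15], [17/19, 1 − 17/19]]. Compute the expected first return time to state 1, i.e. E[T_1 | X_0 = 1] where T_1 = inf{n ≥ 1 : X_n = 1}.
E[T_1 | X_0 = 1] = 1/π_1 = 464/255

For an irreducible recurrent Markov chain with stationary distribution π, E[T_i | X_0 = i] = 1/π_i (Kac's formula). Here π_1 = (17/19)/(11/15 + 17/19) = (17/19)/(464/285) = 255/464, so E[T_1 | X_0 = 1] = 1/π_1 = (11/15 + 17/19)/(17/19) = (464/285)/(17/19) = 464/255.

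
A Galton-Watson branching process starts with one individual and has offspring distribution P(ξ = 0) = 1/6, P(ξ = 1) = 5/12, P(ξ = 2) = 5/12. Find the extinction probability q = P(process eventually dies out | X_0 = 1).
q = 2/5

The pgf is f(s) = 1/6 + 5/12·s + 5/12·s². The extinction probability q is the smallest fixed point of f in [0, 1]. Setting s = f(s):
  5/12·s² + (5/12 − 1)·s + 1/6 = 0
  5/12·s² − (1/6 + 5/12)·s + 1/6 = 0
which factors as (s − 1)·(5/12·s − 1/6) = 0, giving roots s = 1 and s = (1/6)/(5/12) = 2/5.
Mean offspring μ = 5/12 + 2·5/12 = 5/4 > 1 (supercritical), so q < 1. The extinction probability is the smaller root: q = (1/6)/(5/12) = 2/5.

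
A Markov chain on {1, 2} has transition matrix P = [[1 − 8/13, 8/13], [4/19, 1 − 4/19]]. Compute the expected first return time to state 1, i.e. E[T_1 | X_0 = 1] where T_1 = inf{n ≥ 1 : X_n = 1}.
E[T_1 | X_0 = 1] = 1/π_1 = 51/13

For an irreducible recurrent Markov chain with stationary distribution π, E[T_i | X_0 = i] = 1/π_i (Kac's formula). Here π_1 = (4/19)/(8/13 + 4/19) = (4/19)/(204/247) = 13/51, so E[T_1 | X_0 = 1] = 1/π_1 = (8/13 + 4/19)/(4/19) = (204/247)/(4/19) = 51/13.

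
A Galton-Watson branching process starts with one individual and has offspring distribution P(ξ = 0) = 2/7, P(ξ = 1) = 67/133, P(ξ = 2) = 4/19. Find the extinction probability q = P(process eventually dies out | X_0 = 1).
q = 1

Mean offspring μ = 0·2/7 + 1·67/133 + 2·4/19 = 123/133 ≤ 1. For μ ≤ 1 with offspring not concentrated at 1, the Galton-Watson process goes extinct almost surely, so q = 1.
(Algebraic check: The pgf is f(s) = 2/7 + 67/133·s + 4/19·s². The extinction probability q is the smallest fixed point of f in [0, 1]. Setting s = f(s):
  4/19·s² + (67/133 − 1)·s + 2/7 = 0
  4/19·s² − (2/7 + 4/19)·s + 2/7 = 0
which factors as (s − 1)·(4/19·s − 2/7) = 0, giving roots s = 1 and s = (2/7)/(4/19) = 19/14. Since 19/14 ≥ 1, the smallest root in [0, 1] is s = 1.)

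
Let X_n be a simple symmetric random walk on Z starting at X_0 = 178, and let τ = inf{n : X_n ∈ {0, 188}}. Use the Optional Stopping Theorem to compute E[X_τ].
E[X_τ] = 178

X_n is a martingale and τ is a bounded-mean stopping time (indeed τ is finite a.s. with bounded expectation since the walk is in a bounded region). By the OST, E[X_τ] = E[X_0] = 178. Equivalently: E[X_τ] = 188 · P(hit 188 first) + 0 · P(hit 0 first) = 188 · (178/188) = 178.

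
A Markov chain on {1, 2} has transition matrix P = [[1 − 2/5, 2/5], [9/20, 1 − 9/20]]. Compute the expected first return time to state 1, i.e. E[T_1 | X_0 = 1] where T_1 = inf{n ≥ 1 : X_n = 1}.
E[T_1 | X_0 = 1] = 1/π_1 = 17/9

For an irreducible recurrent Markov chain with stationary distribution π, E[T_i | X_0 = i] = 1/π_i (Kac's formula). Here π_1 = (9/20)/(2/5 + 9/20) = (9/20)/(17/20) = 9/17, so E[T_1 | X_0 = 1] = 1/π_1 = (2/5 + 9/20)/(9/20) = (17/20)/(9/20) = 17/9.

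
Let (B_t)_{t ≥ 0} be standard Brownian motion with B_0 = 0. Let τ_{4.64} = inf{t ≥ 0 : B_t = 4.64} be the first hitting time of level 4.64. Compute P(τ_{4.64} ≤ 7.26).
P(τ_{4.64} ≤ 7.26) = 2(1 − Φ(4.64/√7.26)) = 2(1 − Φ(1.7221)) ≈ 0.0851

By the reflection principle for standard BM, P(τ_b ≤ t) = 2 · P(B_t ≥ b). Since B_t ~ N(0, t), P(B_t ≥ 4.64) = 1 − Φ(4.64/√t) = 1 − Φ(4.64/√7.26) = 1 − Φ(1.7221) ≈ 0.04253. Doubling: P(τ_{4.64} ≤ 7.26) ≈ 2 · 0.04253 = 0.08506 ≈ 0.0851.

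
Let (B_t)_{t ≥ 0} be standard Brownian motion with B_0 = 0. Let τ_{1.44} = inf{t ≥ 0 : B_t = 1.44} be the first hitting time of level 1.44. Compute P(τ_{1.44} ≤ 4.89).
P(τ_{1.44} ≤ 4.89) = 2(1 − Φ(1.44/√4.89)) = 2(1 − Φ(0.6512)) ≈ 0.5149

By the reflection principle for standard BM, P(τ_b ≤ t) = 2 · P(B_t ≥ b). Since B_t ~ N(0, t), P(B_t ≥ 1.44) = 1 − Φ(1.44/√t) = 1 − Φ(1.44/√4.89) = 1 − Φ(0.6512) ≈ 0.25746. Doubling: P(τ_{1.44} ≤ 4.89) ≈ 2 · 0.25746 = 0.51492 ≈ 0.5149.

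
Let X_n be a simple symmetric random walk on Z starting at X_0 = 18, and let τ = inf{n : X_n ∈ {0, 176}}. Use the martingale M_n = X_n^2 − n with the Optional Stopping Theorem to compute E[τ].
E[τ] = 2844

M_n = X_n^2 − n is a martingale (since E[X_{n+1}^2 | F_n] = X_n^2 + 1). By OST (τ has finite mean in a bounded region), E[M_τ] = E[M_0] = X_0^2 − 0 = 18^2 = 324. Also E[M_τ] = E[X_τ^2] − E[τ]. The walk exits at 0 or 176, with P(hit 176 first) = 18/176, so E[X_τ^2] = 176^2 · 18/176 + 0 = 3168. Thus E[τ] = E[X_τ^2] − E[M_τ] = 3168 − 324 = 2844 = 18(176 − 18) = 2844.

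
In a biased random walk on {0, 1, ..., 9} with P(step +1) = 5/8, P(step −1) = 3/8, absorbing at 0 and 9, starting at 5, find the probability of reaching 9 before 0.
P(hit 9 before 0) = (1 − (3/5)^5) / (1 − (3/5)^9) = 900625/966721

Let u_k denote P(reach 9 before 0 | start at k). Boundary: u_0 = 0, u_9 = 1. Recurrence: u_k = 5/8·u_{k+1} + 3/8·u_{k-1} for 1 ≤ k ≤ 8. Try u_k = A + B·r^k with r = q/p = (3/8)/(5/8) = 3/5. Substitution satisfies the recurrence; boundary conditions give:
  u_k = (1 − r^k) / (1 − r^N) = (1 − (3/5)^5) / (1 − (3/5)^9) = 900625/966721.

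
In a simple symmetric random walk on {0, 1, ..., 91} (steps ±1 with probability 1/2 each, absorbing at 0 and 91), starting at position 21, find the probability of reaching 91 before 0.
P(hit 91 before 0) = 21/91 = 3/13

Let u_k = P(hit 91 before 0 | start at k). Then u_0 = 0, u_91 = 1, and u_k = u_{k-1}/2 + u_{k+1}/2 for 1 ≤ k ≤ 90. This harmonic recurrence is solved by u_k = k/91, giving u_21 = 21/91 = 3/13.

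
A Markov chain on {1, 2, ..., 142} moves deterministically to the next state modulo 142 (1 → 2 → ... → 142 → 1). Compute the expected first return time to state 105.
E[T_105 | X_0 = 105] = 142

The chain cycles deterministically, so starting at state 105 it returns in exactly 142 steps. Equivalently, the stationary distribution is uniform π_j = 1/142 for every state j, so by Kac's formula E[T_105] = 1/π_105 = 142.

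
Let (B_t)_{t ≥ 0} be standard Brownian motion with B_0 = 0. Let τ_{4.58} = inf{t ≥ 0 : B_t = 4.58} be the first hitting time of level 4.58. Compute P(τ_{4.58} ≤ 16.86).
P(τ_{4.58} ≤ 16.86) = 2(1 − Φ(4.58/√16.86)) = 2(1 − Φ(1.1154)) ≈ 0.2647

By the reflection principle for standard BM, P(τ_b ≤ t) = 2 · P(B_t ≥ b). Since B_t ~ N(0, t), P(B_t ≥ 4.58) = 1 − Φ(4.58/√t) = 1 − Φ(4.58/√16.86) = 1 − Φ(1.1154) ≈ 0.13234. Doubling: P(τ_{4.58} ≤ 16.86) ≈ 2 · 0.13234 = 0.26468 ≈ 0.2647.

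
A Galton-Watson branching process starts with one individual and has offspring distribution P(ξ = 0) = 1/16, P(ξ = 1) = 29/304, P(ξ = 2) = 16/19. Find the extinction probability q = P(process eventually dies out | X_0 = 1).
q = 19/256

The pgf is f(s) = 1/16 + 29/304·s + 16/19·s². The extinction probability q is the smallest fixed point of f in [0, 1]. Setting s = f(s):
  16/19·s² + (29/304 − 1)·s + 1/16 = 0
  16/19·s² − (1/16 + 16/19)·s + 1/16 = 0
which factors as (s − 1)·(16/19·s − 1/16) = 0, giving roots s = 1 and s = (1/16)/(16/19) = 19/256.
Mean offspring μ = 29/304 + 2·16/19 = 541/304 > 1 (supercritical), so q < 1. The extinction probability is the smaller root: q = (1/16)/(16/19) = 19/256.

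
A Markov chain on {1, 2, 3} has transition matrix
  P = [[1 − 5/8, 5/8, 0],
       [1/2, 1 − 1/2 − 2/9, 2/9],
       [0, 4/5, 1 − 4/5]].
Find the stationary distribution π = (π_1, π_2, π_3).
π = (72/187, 90/187, 25/187)

This is a birth-death chain on three states, which satisfies detailed balance: π_1 · P_{12} = π_2 · P_{21} and π_2 · P_{23} = π_3 · P_{32}.
From π_1 · 5/8 = π_2 · 1/2: π_2/π_1 = (5/8)/(1/2) = 5/4.
From π_2 · 2/9 = π_3 · 4/5: π_3/π_2 = (2/9)/(4/5) = 5/18.
Take π_1 proportional to 1; then unnormalized π = (1, 5/4, 25/72). Normalize by dividing by the sum 187/72:
  π = (72/187, 90/187, 25/187).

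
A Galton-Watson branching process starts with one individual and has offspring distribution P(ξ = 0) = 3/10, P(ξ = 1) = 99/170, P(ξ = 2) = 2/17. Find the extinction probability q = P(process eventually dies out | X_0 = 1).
q = 1

Mean offspring μ = 0·3/10 + 1·99/170 + 2·2/17 = 139/170 ≤ 1. For μ ≤ 1 with offspring not concentrated at 1, the Galton-Watson process goes extinct almost surely, so q = 1.
(Algebraic check: The pgf is f(s) = 3/10 + 99/170·s + 2/17·s². The extinction probability q is the smallest fixed point of f in [0, 1]. Setting s = f(s):
  2/17·s² + (99/170 − 1)·s + 3/10 = 0
  2/17·s² − (3/10 + 2/17)·s + 3/10 = 0
which factors as (s − 1)·(2/17·s − 3/10) = 0, giving roots s = 1 and s = (3/10)/(2/17) = 51/20. Since 51/20 ≥ 1, the smallest root in [0, 1] is s = 1.)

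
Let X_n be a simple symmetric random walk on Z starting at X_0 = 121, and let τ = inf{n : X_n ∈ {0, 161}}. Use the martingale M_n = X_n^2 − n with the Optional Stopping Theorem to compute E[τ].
E[τ] = 4840

M_n = X_n^2 − n is a martingale (since E[X_{n+1}^2 | F_n] = X_n^2 + 1). By OST (τ has finite mean in a bounded region), E[M_τ] = E[M_0] = X_0^2 − 0 = 121^2 = 14641. Also E[M_τ] = E[X_τ^2] − E[τ]. The walk exits at 0 or 161, with P(hit 161 first) = 121/161, so E[X_τ^2] = 161^2 · 121/161 + 0 = 19481. Thus E[τ] = E[X_τ^2] − E[M_τ] = 19481 − 14641 = 4840 = 121(161 − 121) = 4840.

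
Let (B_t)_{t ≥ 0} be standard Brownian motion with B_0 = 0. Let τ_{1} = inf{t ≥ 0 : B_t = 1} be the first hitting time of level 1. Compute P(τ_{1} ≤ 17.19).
P(τ_{1} ≤ 17.19) = 2(1 − Φ(1/√17.19)) = 2(1 − Φ(0.2412)) ≈ 0.8094

By the reflection principle for standard BM, P(τ_b ≤ t) = 2 · P(B_t ≥ b). Since B_t ~ N(0, t), P(B_t ≥ 1) = 1 − Φ(1/√t) = 1 − Φ(1/√17.19) = 1 − Φ(0.2412) ≈ 0.40470. Doubling: P(τ_{1} ≤ 17.19) ≈ 2 · 0.40470 = 0.80940 ≈ 0.8094.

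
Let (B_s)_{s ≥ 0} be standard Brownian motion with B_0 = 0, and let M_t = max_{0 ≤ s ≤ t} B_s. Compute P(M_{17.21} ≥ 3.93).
P(M_{17.21} ≥ 3.93) = 2·P(B_{17.21} ≥ 3.93) = 2(1 − Φ(3.93/√17.21)) ≈ 0.3435

By the reflection principle for Brownian motion, P(M_t ≥ a) = 2 · P(B_t ≥ a) for a ≥ 0. Since B_t ~ N(0, t), P(B_t ≥ 3.93) = 1 − Φ(3.93/√t) = 1 − Φ(3.93/√17.21) = 1 − Φ(0.9473). So
  P(M_{17.21} ≥ 3.93) = 2(1 − Φ(0.9473)) ≈ 0.3435.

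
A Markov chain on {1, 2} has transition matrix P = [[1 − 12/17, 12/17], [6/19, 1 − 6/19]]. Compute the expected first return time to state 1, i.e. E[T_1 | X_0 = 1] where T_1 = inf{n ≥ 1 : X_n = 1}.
E[T_1 | X_0 = 1] = 1/π_1 = 55/17

For an irreducible recurrent Markov chain with stationary distribution π, E[T_i | X_0 = i] = 1/π_i (Kac's formula). Here π_1 = (6/19)/(12/17 + 6/19) = (6/19)/(330/323) = 17/55, so E[T_1 | X_0 = 1] = 1/π_1 = (12/17 + 6/19)/(6/19) = (330/323)/(6/19) = 55/17.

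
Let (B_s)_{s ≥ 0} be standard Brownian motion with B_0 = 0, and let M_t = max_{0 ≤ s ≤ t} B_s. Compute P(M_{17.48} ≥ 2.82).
P(M_{17.48} ≥ 2.82) = 2·P(B_{17.48} ≥ 2.82) = 2(1 − Φ(2.82/√17.48)) ≈ 0.5000

By the reflection principle for Brownian motion, P(M_t ≥ a) = 2 · P(B_t ≥ a) for a ≥ 0. Since B_t ~ N(0, t), P(B_t ≥ 2.82) = 1 − Φ(2.82/√t) = 1 − Φ(2.82/√17.48) = 1 − Φ(0.6745). So
  P(M_{17.48} ≥ 2.82) = 2(1 − Φ(0.6745)) ≈ 0.5000.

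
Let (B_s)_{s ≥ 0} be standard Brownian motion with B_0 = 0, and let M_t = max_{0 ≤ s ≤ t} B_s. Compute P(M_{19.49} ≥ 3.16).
P(M_{19.49} ≥ 3.16) = 2·P(B_{19.49} ≥ 3.16) = 2(1 − Φ(3.16/√19.49)) ≈ 0.4741

By the reflection principle for Brownian motion, P(M_t ≥ a) = 2 · P(B_t ≥ a) for a ≥ 0. Since B_t ~ N(0, t), P(B_t ≥ 3.16) = 1 − Φ(3.16/√t) = 1 − Φ(3.16/√19.49) = 1 − Φ(0.7158). So
  P(M_{19.49} ≥ 3.16) = 2(1 − Φ(0.7158)) ≈ 0.4741.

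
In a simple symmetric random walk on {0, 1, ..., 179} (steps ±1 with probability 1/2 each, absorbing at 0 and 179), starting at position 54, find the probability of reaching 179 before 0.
P(hit 179 before 0) = 54/179

Let u_k = P(hit 179 before 0 | start at k). Then u_0 = 0, u_179 = 1, and u_k = u_{k-1}/2 + u_{k+1}/2 for 1 ≤ k ≤ 178. This harmonic recurrence is solved by u_k = k/179, giving u_54 = 54/179.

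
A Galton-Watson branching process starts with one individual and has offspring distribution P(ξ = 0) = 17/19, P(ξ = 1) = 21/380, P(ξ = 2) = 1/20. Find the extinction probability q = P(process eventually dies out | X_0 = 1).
q = 1

Mean offspring μ = 0·17/19 + 1·21/380 + 2·1/20 = 59/380 ≤ 1. For μ ≤ 1 with offspring not concentrated at 1, the Galton-Watson process goes extinct almost surely, so q = 1.
(Algebraic check: The pgf is f(s) = 17/19 + 21/380·s + 1/20·s². The extinction probability q is the smallest fixed point of f in [0, 1]. Setting s = f(s):
  1/20·s² + (21/380 − 1)·s + 17/19 = 0
  1/20·s² − (17/19 + 1/20)·s + 17/19 = 0
which factors as (s − 1)·(1/20·s − 17/19) = 0, giving roots s = 1 and s = (17/19)/(1/20) = 340/19. Since 340/19 ≥ 1, the smallest root in [0, 1] is s = 1.)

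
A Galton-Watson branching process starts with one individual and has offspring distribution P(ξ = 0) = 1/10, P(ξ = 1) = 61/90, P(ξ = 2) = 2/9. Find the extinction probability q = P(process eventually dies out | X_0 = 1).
q = 9/20

The pgf is f(s) = 1/10 + 61/90·s + 2/9·s². The extinction probability q is the smallest fixed point of f in [0, 1]. Setting s = f(s):
  2/9·s² + (61/90 − 1)·s + 1/10 = 0
  2/9·s² − (1/10 + 2/9)·s + 1/10 = 0
which factors as (s − 1)·(2/9·s − 1/10) = 0, giving roots s = 1 and s = (1/10)/(2/9) = 9/20.
Mean offspring μ = 61/90 + 2·2/9 = 101/90 > 1 (supercritical), so q < 1. The extinction probability is the smaller root: q = (1/10)/(2/9) = 9/20.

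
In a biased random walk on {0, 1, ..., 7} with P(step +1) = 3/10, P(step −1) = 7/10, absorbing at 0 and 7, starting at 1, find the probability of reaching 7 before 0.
P(hit 7 before 0) = (1 − (7/3)^1) / (1 − (7/3)^7) = 729/205339

Let u_k denote P(reach 7 before 0 | start at k). Boundary: u_0 = 0, u_7 = 1. Recurrence: u_k = 3/10·u_{k+1} + 7/10·u_{k-1} for 1 ≤ k ≤ 6. Try u_k = A + B·r^k with r = q/p = (7/10)/(3/10) = 7/3. Substitution satisfies the recurrence; boundary conditions give:
  u_k = (1 − r^k) / (1 − r^N) = (1 − (7/3)^1) / (1 − (7/3)^7) = 729/205339.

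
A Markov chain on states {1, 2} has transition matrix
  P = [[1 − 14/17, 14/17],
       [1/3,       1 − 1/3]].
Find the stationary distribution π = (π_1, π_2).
π_1 = 17/59, π_2 = 42/59

Solve πP = π with π_1 + π_2 = 1. From πP = π: π_1 · (1 − 14/17) + π_2 · 1/3 = π_1 ⇒ π_2 · 1/3 = π_1 · 14/17 ⇒ π_2/π_1 = (14/17)/(1/3) = 42/17. Together with π_1 + π_2 = 1:
  π_1 = (1/3)/(14/17 + 1/3) = (1/3)/(59/51) = 17/59,
  π_2 = (14/17)/(14/17 + 1/3) = (14/17)/(59/51) = 42/59.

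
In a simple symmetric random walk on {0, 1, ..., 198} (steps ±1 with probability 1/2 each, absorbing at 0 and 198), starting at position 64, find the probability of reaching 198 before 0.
P(hit 198 before 0) = 64/198 = 32/99

Let u_k = P(hit 198 before 0 | start at k). Then u_0 = 0, u_198 = 1, and u_k = u_{k-1}/2 + u_{k+1}/2 for 1 ≤ k ≤ 197. This harmonic recurrence is solved by u_k = k/198, giving u_64 = 64/198 = 32/99.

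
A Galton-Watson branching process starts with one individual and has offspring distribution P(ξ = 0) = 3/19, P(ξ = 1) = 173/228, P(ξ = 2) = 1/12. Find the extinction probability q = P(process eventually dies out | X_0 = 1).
q = 1

Mean offspring μ = 0·3/19 + 1·173/228 + 2·1/12 = 211/228 ≤ 1. For μ ≤ 1 with offspring not concentrated at 1, the Galton-Watson process goes extinct almost surely, so q = 1.
(Algebraic check: The pgf is f(s) = 3/19 + 173/228·s + 1/12·s². The extinction probability q is the smallest fixed point of f in [0, 1]. Setting s = f(s):
  1/12·s² + (173/228 − 1)·s + 3/19 = 0
  1/12·s² − (3/19 + 1/12)·s + 3/19 = 0
which factors as (s − 1)·(1/12·s − 3/19) = 0, giving roots s = 1 and s = (3/19)/(1/12) = 36/19. Since 36/19 ≥ 1, the smallest root in [0, 1] is s = 1.)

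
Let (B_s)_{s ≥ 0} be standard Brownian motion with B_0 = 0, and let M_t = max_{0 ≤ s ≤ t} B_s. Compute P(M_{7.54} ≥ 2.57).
P(M_{7.54} ≥ 2.57) = 2·P(B_{7.54} ≥ 2.57) = 2(1 − Φ(2.57/√7.54)) ≈ 0.3493

By the reflection principle for Brownian motion, P(M_t ≥ a) = 2 · P(B_t ≥ a) for a ≥ 0. Since B_t ~ N(0, t), P(B_t ≥ 2.57) = 1 − Φ(2.57/√t) = 1 − Φ(2.57/√7.54) = 1 − Φ(0.9359). So
  P(M_{7.54} ≥ 2.57) = 2(1 − Φ(0.9359)) ≈ 0.3493.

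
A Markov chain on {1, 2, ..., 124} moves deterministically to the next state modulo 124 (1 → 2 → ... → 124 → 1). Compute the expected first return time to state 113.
E[T_113 | X_0 = 113] = 124

The chain cycles deterministically, so starting at state 113 it returns in exactly 124 steps. Equivalently, the stationary distribution is uniform π_j = 1/124 for every state j, so by Kac's formula E[T_113] = 1/π_113 = 124.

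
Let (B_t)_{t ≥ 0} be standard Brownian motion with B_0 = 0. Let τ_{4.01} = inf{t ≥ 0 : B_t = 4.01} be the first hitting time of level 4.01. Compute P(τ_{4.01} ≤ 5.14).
P(τ_{4.01} ≤ 5.14) = 2(1 − Φ(4.01/√5.14)) = 2(1 − Φ(1.7687)) ≈ 0.0769

By the reflection principle for standard BM, P(τ_b ≤ t) = 2 · P(B_t ≥ b). Since B_t ~ N(0, t), P(B_t ≥ 4.01) = 1 − Φ(4.01/√t) = 1 − Φ(4.01/√5.14) = 1 − Φ(1.7687) ≈ 0.03847. Doubling: P(τ_{4.01} ≤ 5.14) ≈ 2 · 0.03847 = 0.07694 ≈ 0.0769.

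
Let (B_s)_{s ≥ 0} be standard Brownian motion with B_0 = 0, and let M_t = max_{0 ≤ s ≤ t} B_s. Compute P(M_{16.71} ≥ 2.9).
P(M_{16.71} ≥ 2.9) = 2·P(B_{16.71} ≥ 2.9) = 2(1 − Φ(2.9/√16.71)) ≈ 0.4781

By the reflection principle for Brownian motion, P(M_t ≥ a) = 2 · P(B_t ≥ a) for a ≥ 0. Since B_t ~ N(0, t), P(B_t ≥ 2.9) = 1 − Φ(2.9/√t) = 1 − Φ(2.9/√16.71) = 1 − Φ(0.7094). So
  P(M_{16.71} ≥ 2.9) = 2(1 − Φ(0.7094)) ≈ 0.4781.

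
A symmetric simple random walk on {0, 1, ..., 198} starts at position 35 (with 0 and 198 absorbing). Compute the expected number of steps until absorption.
E[τ | X_0 = 35] = 5705

Let v_k = E[τ | X_0 = k]. Boundary: v_0 = v_198 = 0. Recurrence: v_k = 1 + (v_{k-1} + v_{k+1})/2 for 1 ≤ k ≤ 197. The particular solution to v_k − (v_{k-1} + v_{k+1})/2 = 1 is v_k = −k^2. Adding homogeneous solution A + B k and matching boundaries gives v_k = k (198 − k). Substituting k = 35: v_35 = 35 · 163 = 5705.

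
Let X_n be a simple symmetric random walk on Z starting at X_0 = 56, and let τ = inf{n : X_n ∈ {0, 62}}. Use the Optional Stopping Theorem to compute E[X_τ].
E[X_τ] = 56

X_n is a martingale and τ is a bounded-mean stopping time (indeed τ is finite a.s. with bounded expectation since the walk is in a bounded region). By the OST, E[X_τ] = E[X_0] = 56. Equivalently: E[X_τ] = 62 · P(hit 62 first) + 0 · P(hit 0 first) = 62 · (56/62) = 56.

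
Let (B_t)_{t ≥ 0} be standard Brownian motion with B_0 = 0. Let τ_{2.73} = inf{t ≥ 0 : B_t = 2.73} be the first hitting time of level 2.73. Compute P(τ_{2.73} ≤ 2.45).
P(τ_{2.73} ≤ 2.45) = 2(1 − Φ(2.73/√2.45)) = 2(1 − Φ(1.7441)) ≈ 0.0811

By the reflection principle for standard BM, P(τ_b ≤ t) = 2 · P(B_t ≥ b). Since B_t ~ N(0, t), P(B_t ≥ 2.73) = 1 − Φ(2.73/√t) = 1 − Φ(2.73/√2.45) = 1 − Φ(1.7441) ≈ 0.04057. Doubling: P(τ_{2.73} ≤ 2.45) ≈ 2 · 0.04057 = 0.08114 ≈ 0.0811.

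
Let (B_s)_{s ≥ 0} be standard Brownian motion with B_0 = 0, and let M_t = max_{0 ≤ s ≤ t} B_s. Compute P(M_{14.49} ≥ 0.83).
P(M_{14.49} ≥ 0.83) = 2·P(B_{14.49} ≥ 0.83) = 2(1 − Φ(0.83/√14.49)) ≈ 0.8274

By the reflection principle for Brownian motion, P(M_t ≥ a) = 2 · P(B_t ≥ a) for a ≥ 0. Since B_t ~ N(0, t), P(B_t ≥ 0.83) = 1 − Φ(0.83/√t) = 1 − Φ(0.83/√14.49) = 1 − Φ(0.2180). So
  P(M_{14.49} ≥ 0.83) = 2(1 − Φ(0.2180)) ≈ 0.8274.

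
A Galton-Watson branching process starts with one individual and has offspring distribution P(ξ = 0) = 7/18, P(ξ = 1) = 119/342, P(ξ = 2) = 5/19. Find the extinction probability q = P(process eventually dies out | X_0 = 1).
q = 1

Mean offspring μ = 0·7/18 + 1·119/342 + 2·5/19 = 299/342 ≤ 1. For μ ≤ 1 with offspring not concentrated at 1, the Galton-Watson process goes extinct almost surely, so q = 1.
(Algebraic check: The pgf is f(s) = 7/18 + 119/342·s + 5/19·s². The extinction probability q is the smallest fixed point of f in [0, 1]. Setting s = f(s):
  5/19·s² + (119/342 − 1)·s + 7/18 = 0
  5/19·s² − (7/18 + 5/19)·s + 7/18 = 0
which factors as (s − 1)·(5/19·s − 7/18) = 0, giving roots s = 1 and s = (7/18)/(5/19) = 133/90. Since 133/90 ≥ 1, the smallest root in [0, 1] is s = 1.)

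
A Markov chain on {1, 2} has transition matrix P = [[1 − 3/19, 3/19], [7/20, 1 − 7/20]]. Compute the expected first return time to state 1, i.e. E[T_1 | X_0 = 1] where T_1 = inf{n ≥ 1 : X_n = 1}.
E[T_1 | X_0 = 1] = 1/π_1 = 193/133

For an irreducible recurrent Markov chain with stationary distribution π, E[T_i | X_0 = i] = 1/π_i (Kac's formula). Here π_1 = (7/20)/(3/19 + 7/20) = (7/20)/(193/380) = 133/193, so E[T_1 | X_0 = 1] = 1/π_1 = (3/19 + 7/20)/(7/20) = (193/380)/(7/20) = 193/133.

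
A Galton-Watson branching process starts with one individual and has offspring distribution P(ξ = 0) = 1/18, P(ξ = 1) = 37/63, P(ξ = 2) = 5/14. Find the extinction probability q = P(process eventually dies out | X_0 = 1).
q = 7/45

The pgf is f(s) = 1/18 + 37/63·s + 5/14·s². The extinction probability q is the smallest fixed point of f in [0, 1]. Setting s = f(s):
  5/14·s² + (37/63 − 1)·s + 1/18 = 0
  5/14·s² − (1/18 + 5/14)·s + 1/18 = 0
which factors as (s − 1)·(5/14·s − 1/18) = 0, giving roots s = 1 and s = (1/18)/(5/14) = 7/45.
Mean offspring μ = 37/63 + 2·5/14 = 82/63 > 1 (supercritical), so q < 1. The extinction probability is the smaller root: q = (1/18)/(5/14) = 7/45.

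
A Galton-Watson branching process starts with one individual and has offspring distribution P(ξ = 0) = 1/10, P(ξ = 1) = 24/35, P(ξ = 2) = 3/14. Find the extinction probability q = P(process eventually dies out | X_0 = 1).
q = 7/15

The pgf is f(s) = 1/10 + 24/35·s + 3/14·s². The extinction probability q is the smallest fixed point of f in [0, 1]. Setting s = f(s):
  3/14·s² + (24/35 − 1)·s + 1/10 = 0
  3/14·s² − (1/10 + 3/14)·s + 1/10 = 0
which factors as (s − 1)·(3/14·s − 1/10) = 0, giving roots s = 1 and s = (1/10)/(3/14) = 7/15.
Mean offspring μ = 24/35 + 2·3/14 = 39/35 > 1 (supercritical), so q < 1. The extinction probability is the smaller root: q = (1/10)/(3/14) = 7/15.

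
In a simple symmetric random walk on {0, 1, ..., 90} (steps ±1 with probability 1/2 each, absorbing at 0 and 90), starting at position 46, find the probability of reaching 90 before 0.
P(hit 90 before 0) = 46/90 = 23/45

Let u_k = P(hit 90 before 0 | start at k). Then u_0 = 0, u_90 = 1, and u_k = u_{k-1}/2 + u_{k+1}/2 for 1 ≤ k ≤ 89. This harmonic recurrence is solved by u_k = k/90, giving u_46 = 46/90 = 23/45.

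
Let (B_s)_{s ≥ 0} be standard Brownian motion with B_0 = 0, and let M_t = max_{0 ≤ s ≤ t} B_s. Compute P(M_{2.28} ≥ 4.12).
P(M_{2.28} ≥ 4.12) = 2·P(B_{2.28} ≥ 4.12) = 2(1 − Φ(4.12/√2.28)) ≈ 0.0064

By the reflection principle for Brownian motion, P(M_t ≥ a) = 2 · P(B_t ≥ a) for a ≥ 0. Since B_t ~ N(0, t), P(B_t ≥ 4.12) = 1 − Φ(4.12/√t) = 1 − Φ(4.12/√2.28) = 1 − Φ(2.7285). So
  P(M_{2.28} ≥ 4.12) = 2(1 − Φ(2.7285)) ≈ 0.0064.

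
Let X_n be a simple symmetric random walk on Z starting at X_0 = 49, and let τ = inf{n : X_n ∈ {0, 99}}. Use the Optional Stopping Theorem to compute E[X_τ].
E[X_τ] = 49

X_n is a martingale and τ is a bounded-mean stopping time (indeed τ is finite a.s. with bounded expectation since the walk is in a bounded region). By the OST, E[X_τ] = E[X_0] = 49. Equivalently: E[X_τ] = 99 · P(hit 99 first) + 0 · P(hit 0 first) = 99 · (49/99) = 49.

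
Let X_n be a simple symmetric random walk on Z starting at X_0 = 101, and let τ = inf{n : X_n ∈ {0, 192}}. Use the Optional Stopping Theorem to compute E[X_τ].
E[X_τ] = 101

X_n is a martingale and τ is a bounded-mean stopping time (indeed τ is finite a.s. with bounded expectation since the walk is in a bounded region). By the OST, E[X_τ] = E[X_0] = 101. Equivalently: E[X_τ] = 192 · P(hit 192 first) + 0 · P(hit 0 first) = 192 · (101/192) = 101.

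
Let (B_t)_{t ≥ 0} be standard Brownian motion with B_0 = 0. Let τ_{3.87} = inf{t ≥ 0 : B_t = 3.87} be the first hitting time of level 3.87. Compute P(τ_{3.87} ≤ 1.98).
P(τ_{3.87} ≤ 1.98) = 2(1 − Φ(3.87/√1.98)) = 2(1 − Φ(2.7503)) ≈ 0.0060

By the reflection principle for standard BM, P(τ_b ≤ t) = 2 · P(B_t ≥ b). Since B_t ~ N(0, t), P(B_t ≥ 3.87) = 1 − Φ(3.87/√t) = 1 − Φ(3.87/√1.98) = 1 − Φ(2.7503) ≈ 0.00298. Doubling: P(τ_{3.87} ≤ 1.98) ≈ 2 · 0.00298 = 0.00596 ≈ 0.0060.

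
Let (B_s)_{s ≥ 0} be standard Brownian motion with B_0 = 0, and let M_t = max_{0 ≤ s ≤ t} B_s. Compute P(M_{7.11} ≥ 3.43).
P(M_{7.11} ≥ 3.43) = 2·P(B_{7.11} ≥ 3.43) = 2(1 − Φ(3.43/√7.11)) ≈ 0.1983

By the reflection principle for Brownian motion, P(M_t ≥ a) = 2 · P(B_t ≥ a) for a ≥ 0. Since B_t ~ N(0, t), P(B_t ≥ 3.43) = 1 − Φ(3.43/√t) = 1 − Φ(3.43/√7.11) = 1 − Φ(1.2864). So
  P(M_{7.11} ≥ 3.43) = 2(1 − Φ(1.2864)) ≈ 0.1983.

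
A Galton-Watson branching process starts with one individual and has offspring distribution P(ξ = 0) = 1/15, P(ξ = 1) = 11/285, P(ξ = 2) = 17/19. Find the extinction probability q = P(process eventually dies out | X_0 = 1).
q = 19/255

The pgf is f(s) = 1/15 + 11/285·s + 17/19·s². The extinction probability q is the smallest fixed point of f in [0, 1]. Setting s = f(s):
  17/19·s² + (11/285 − 1)·s + 1/15 = 0
  17/19·s² − (1/15 + 17/19)·s + 1/15 = 0
which factors as (s − 1)·(17/19·s − 1/15) = 0, giving roots s = 1 and s = (1/15)/(17/19) = 19/255.
Mean offspring μ = 11/285 + 2·17/19 = 521/285 > 1 (supercritical), so q < 1. The extinction probability is the smaller root: q = (1/15)/(17/19) = 19/255.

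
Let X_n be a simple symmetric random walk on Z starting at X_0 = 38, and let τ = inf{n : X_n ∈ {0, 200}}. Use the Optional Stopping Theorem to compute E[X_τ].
E[X_τ] = 38

X_n is a martingale and τ is a bounded-mean stopping time (indeed τ is finite a.s. with bounded expectation since the walk is in a bounded region). By the OST, E[X_τ] = E[X_0] = 38. Equivalently: E[X_τ] = 200 · P(hit 200 first) + 0 · P(hit 0 first) = 200 · (38/200) = 38.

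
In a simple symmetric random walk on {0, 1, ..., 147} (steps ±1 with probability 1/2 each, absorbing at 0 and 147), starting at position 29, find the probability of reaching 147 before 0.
P(hit 147 before 0) = 29/147

Let u_k = P(hit 147 before 0 | start at k). Then u_0 = 0, u_147 = 1, and u_k = u_{k-1}/2 + u_{k+1}/2 for 1 ≤ k ≤ 146. This harmonic recurrence is solved by u_k = k/147, giving u_29 = 29/147.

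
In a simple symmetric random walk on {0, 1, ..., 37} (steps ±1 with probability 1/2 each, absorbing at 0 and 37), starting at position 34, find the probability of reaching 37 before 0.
P(hit 37 before 0) = 34/37

Let u_k = P(hit 37 before 0 | start at k). Then u_0 = 0, u_37 = 1, and u_k = u_{k-1}/2 + u_{k+1}/2 for 1 ≤ k ≤ 36. This harmonic recurrence is solved by u_k = k/37, giving u_34 = 34/37.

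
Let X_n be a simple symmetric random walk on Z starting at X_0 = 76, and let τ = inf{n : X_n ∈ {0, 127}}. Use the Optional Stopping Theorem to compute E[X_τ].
E[X_τ] = 76

X_n is a martingale and τ is a bounded-mean stopping time (indeed τ is finite a.s. with bounded expectation since the walk is in a bounded region). By the OST, E[X_τ] = E[X_0] = 76. Equivalently: E[X_τ] = 127 · P(hit 127 first) + 0 · P(hit 0 first) = 127 · (76/127) = 76.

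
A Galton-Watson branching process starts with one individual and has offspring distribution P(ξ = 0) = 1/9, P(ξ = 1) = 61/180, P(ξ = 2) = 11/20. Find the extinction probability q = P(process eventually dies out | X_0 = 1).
q = 20/99

The pgf is f(s) = 1/9 + 61/180·s + 11/20·s². The extinction probability q is the smallest fixed point of f in [0, 1]. Setting s = f(s):
  11/20·s² + (61/180 − 1)·s + 1/9 = 0
  11/20·s² − (1/9 + 11/20)·s + 1/9 = 0
which factors as (s − 1)·(11/20·s − 1/9) = 0, giving roots s = 1 and s = (1/9)/(11/20) = 20/99.
Mean offspring μ = 61/180 + 2·11/20 = 259/180 > 1 (supercritical), so q < 1. The extinction probability is the smaller root: q = (1/9)/(11/20) = 20/99.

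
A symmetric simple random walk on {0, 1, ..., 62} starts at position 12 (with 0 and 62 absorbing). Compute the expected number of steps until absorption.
E[τ | X_0 = 12] = 600

Let v_k = E[τ | X_0 = k]. Boundary: v_0 = v_62 = 0. Recurrence: v_k = 1 + (v_{k-1} + v_{k+1})/2 for 1 ≤ k ≤ 61. The particular solution to v_k − (v_{k-1} + v_{k+1})/2 = 1 is v_k = −k^2. Adding homogeneous solution A + B k and matching boundaries gives v_k = k (62 − k). Substituting k = 12: v_12 = 12 · 50 = 600.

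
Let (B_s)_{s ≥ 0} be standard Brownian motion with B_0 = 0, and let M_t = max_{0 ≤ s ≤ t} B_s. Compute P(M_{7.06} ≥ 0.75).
P(M_{7.06} ≥ 0.75) = 2·P(B_{7.06} ≥ 0.75) = 2(1 − Φ(0.75/√7.06)) ≈ 0.7777

By the reflection principle for Brownian motion, P(M_t ≥ a) = 2 · P(B_t ≥ a) for a ≥ 0. Since B_t ~ N(0, t), P(B_t ≥ 0.75) = 1 − Φ(0.75/√t) = 1 − Φ(0.75/√7.06) = 1 − Φ(0.2823). So
  P(M_{7.06} ≥ 0.75) = 2(1 − Φ(0.2823)) ≈ 0.7777.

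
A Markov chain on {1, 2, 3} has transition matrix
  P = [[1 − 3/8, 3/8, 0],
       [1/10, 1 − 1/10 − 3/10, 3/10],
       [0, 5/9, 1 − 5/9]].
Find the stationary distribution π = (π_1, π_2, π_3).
π = (40/271, 150/271, 81/271)

This is a birth-death chain on three states, which satisfies detailed balance: π_1 · P_{12} = π_2 · P_{21} and π_2 · P_{23} = π_3 · P_{32}.
From π_1 · 3/8 = π_2 · 1/10: π_2/π_1 = (3/8)/(1/10) = 15/4.
From π_2 · 3/10 = π_3 · 5/9: π_3/π_2 = (3/10)/(5/9) = 27/50.
Take π_1 proportional to 1; then unnormalized π = (1, 15/4, 81/40). Normalize by dividing by the sum 271/40:
  π = (40/271, 150/271, 81/271).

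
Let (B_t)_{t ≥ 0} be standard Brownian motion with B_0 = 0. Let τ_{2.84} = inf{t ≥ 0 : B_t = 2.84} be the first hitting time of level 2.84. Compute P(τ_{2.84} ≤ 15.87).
P(τ_{2.84} ≤ 15.87) = 2(1 − Φ(2.84/√15.87)) = 2(1 − Φ(0.7129)) ≈ 0.4759

By the reflection principle for standard BM, P(τ_b ≤ t) = 2 · P(B_t ≥ b). Since B_t ~ N(0, t), P(B_t ≥ 2.84) = 1 − Φ(2.84/√t) = 1 − Φ(2.84/√15.87) = 1 − Φ(0.7129) ≈ 0.23795. Doubling: P(τ_{2.84} ≤ 15.87) ≈ 2 · 0.23795 = 0.47590 ≈ 0.4759.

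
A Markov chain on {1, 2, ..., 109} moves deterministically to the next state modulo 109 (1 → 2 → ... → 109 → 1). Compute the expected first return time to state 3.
E[T_3 | X_0 = 3] = 109

The chain cycles deterministically, so starting at state 3 it returns in exactly 109 steps. Equivalently, the stationary distribution is uniform π_j = 1/109 for every state j, so by Kac's formula E[T_3] = 1/π_3 = 109.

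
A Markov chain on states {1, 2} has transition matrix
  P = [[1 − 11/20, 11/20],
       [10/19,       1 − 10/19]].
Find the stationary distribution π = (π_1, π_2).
π_1 = 200/409, π_2 = 209/409

Solve πP = π with π_1 + π_2 = 1. From πP = π: π_1 · (1 − 11/20) + π_2 · 10/19 = π_1 ⇒ π_2 · 10/19 = π_1 · 11/20 ⇒ π_2/π_1 = (11/20)/(10/19) = 209/200. Together with π_1 + π_2 = 1:
  π_1 = (10/19)/(11/20 + 10/19) = (10/19)/(409/380) = 200/409,
  π_2 = (11/20)/(11/20 + 10/19) = (11/20)/(409/380) = 209/409.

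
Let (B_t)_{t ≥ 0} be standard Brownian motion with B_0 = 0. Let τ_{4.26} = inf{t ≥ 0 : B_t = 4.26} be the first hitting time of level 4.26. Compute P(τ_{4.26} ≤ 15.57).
P(τ_{4.26} ≤ 15.57) = 2(1 − Φ(4.26/√15.57)) = 2(1 − Φ(1.0796)) ≈ 0.2803

By the reflection principle for standard BM, P(τ_b ≤ t) = 2 · P(B_t ≥ b). Since B_t ~ N(0, t), P(B_t ≥ 4.26) = 1 − Φ(4.26/√t) = 1 − Φ(4.26/√15.57) = 1 − Φ(1.0796) ≈ 0.14016. Doubling: P(τ_{4.26} ≤ 15.57) ≈ 2 · 0.14016 = 0.28032 ≈ 0.2803.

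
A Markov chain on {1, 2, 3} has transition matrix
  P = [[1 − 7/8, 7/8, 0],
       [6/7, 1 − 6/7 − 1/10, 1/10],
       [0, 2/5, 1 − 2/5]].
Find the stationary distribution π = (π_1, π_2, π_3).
π = (192/437, 196/437, 49/437)

This is a birth-death chain on three states, which satisfies detailed balance: π_1 · P_{12} = π_2 · P_{21} and π_2 · P_{23} = π_3 · P_{32}.
From π_1 · 7/8 = π_2 · 6/7: π_2/π_1 = (7/8)/(6/7) = 49/48.
From π_2 · 1/10 = π_3 · 2/5: π_3/π_2 = (1/10)/(2/5) = 1/4.
Take π_1 proportional to 1; then unnormalized π = (1, 49/48, 49/192). Normalize by dividing by the sum 437/192:
  π = (192/437, 196/437, 49/437).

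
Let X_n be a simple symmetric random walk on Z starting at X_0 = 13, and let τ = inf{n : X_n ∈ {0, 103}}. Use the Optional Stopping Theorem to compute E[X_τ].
E[X_τ] = 13

X_n is a martingale and τ is a bounded-mean stopping time (indeed τ is finite a.s. with bounded expectation since the walk is in a bounded region). By the OST, E[X_τ] = E[X_0] = 13. Equivalently: E[X_τ] = 103 · P(hit 103 first) + 0 · P(hit 0 first) = 103 · (13/103) = 13.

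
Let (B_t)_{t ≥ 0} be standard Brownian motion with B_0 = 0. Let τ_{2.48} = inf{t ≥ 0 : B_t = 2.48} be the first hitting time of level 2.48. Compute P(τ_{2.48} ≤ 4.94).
P(τ_{2.48} ≤ 4.94) = 2(1 − Φ(2.48/√4.94)) = 2(1 − Φ(1.1158)) ≈ 0.2645

By the reflection principle for standard BM, P(τ_b ≤ t) = 2 · P(B_t ≥ b). Since B_t ~ N(0, t), P(B_t ≥ 2.48) = 1 − Φ(2.48/√t) = 1 − Φ(2.48/√4.94) = 1 − Φ(1.1158) ≈ 0.13225. Doubling: P(τ_{2.48} ≤ 4.94) ≈ 2 · 0.13225 = 0.26450 ≈ 0.2645.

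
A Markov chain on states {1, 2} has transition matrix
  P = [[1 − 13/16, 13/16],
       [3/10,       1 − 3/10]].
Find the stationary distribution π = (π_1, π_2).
π_1 = 24/89, π_2 = 65/89

Solve πP = π with π_1 + π_2 = 1. From πP = π: π_1 · (1 − 13/16) + π_2 · 3/10 = π_1 ⇒ π_2 · 3/10 = π_1 · 13/16 ⇒ π_2/π_1 = (13/16)/(3/10) = 65/24. Together with π_1 + π_2 = 1:
  π_1 = (3/10)/(13/16 + 3/10) = (3/10)/(89/80) = 24/89,
  π_2 = (13/16)/(13/16 + 3/10) = (13/16)/(89/80) = 65/89.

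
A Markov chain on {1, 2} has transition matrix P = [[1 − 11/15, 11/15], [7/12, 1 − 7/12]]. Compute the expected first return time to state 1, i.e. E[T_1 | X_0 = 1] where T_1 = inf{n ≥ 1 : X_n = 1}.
E[T_1 | X_0 = 1] = 1/π_1 = 79/35

For an irreducible recurrent Markov chain with stationary distribution π, E[T_i | X_0 = i] = 1/π_i (Kac's formula). Here π_1 = (7/12)/(11/15 + 7/12) = (7/12)/(79/60) = 35/79, so E[T_1 | X_0 = 1] = 1/π_1 = (11/15 + 7/12)/(7/12) = (79/60)/(7/12) = 79/35.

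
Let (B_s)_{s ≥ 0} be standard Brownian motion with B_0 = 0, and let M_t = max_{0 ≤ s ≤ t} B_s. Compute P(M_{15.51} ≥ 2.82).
P(M_{15.51} ≥ 2.82) = 2·P(B_{15.51} ≥ 2.82) = 2(1 − Φ(2.82/√15.51)) ≈ 0.4740

By the reflection principle for Brownian motion, P(M_t ≥ a) = 2 · P(B_t ≥ a) for a ≥ 0. Since B_t ~ N(0, t), P(B_t ≥ 2.82) = 1 − Φ(2.82/√t) = 1 − Φ(2.82/√15.51) = 1 − Φ(0.7160). So
  P(M_{15.51} ≥ 2.82) = 2(1 − Φ(0.7160)) ≈ 0.4740.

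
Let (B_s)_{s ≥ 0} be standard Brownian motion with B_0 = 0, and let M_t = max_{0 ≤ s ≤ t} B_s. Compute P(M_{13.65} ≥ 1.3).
P(M_{13.65} ≥ 1.3) = 2·P(B_{13.65} ≥ 1.3) = 2(1 − Φ(1.3/√13.65)) ≈ 0.7249

By the reflection principle for Brownian motion, P(M_t ≥ a) = 2 · P(B_t ≥ a) for a ≥ 0. Since B_t ~ N(0, t), P(B_t ≥ 1.3) = 1 − Φ(1.3/√t) = 1 − Φ(1.3/√13.65) = 1 − Φ(0.3519). So
  P(M_{13.65} ≥ 1.3) = 2(1 − Φ(0.3519)) ≈ 0.7249.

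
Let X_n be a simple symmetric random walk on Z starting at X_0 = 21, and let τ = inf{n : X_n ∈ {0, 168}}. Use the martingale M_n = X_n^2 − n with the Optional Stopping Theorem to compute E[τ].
E[τ] = 3087

M_n = X_n^2 − n is a martingale (since E[X_{n+1}^2 | F_n] = X_n^2 + 1). By OST (τ has finite mean in a bounded region), E[M_τ] = E[M_0] = X_0^2 − 0 = 21^2 = 441. Also E[M_τ] = E[X_τ^2] − E[τ]. The walk exits at 0 or 168, with P(hit 168 first) = 21/168, so E[X_τ^2] = 168^2 · 21/168 + 0 = 3528. Thus E[τ] = E[X_τ^2] − E[M_τ] = 3528 − 441 = 3087 = 21(168 − 21) = 3087.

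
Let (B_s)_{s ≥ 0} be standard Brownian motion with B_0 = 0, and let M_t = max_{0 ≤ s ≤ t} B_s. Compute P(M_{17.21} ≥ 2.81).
P(M_{17.21} ≥ 2.81) = 2·P(B_{17.21} ≥ 2.81) = 2(1 − Φ(2.81/√17.21)) ≈ 0.4982

By the reflection principle for Brownian motion, P(M_t ≥ a) = 2 · P(B_t ≥ a) for a ≥ 0. Since B_t ~ N(0, t), P(B_t ≥ 2.81) = 1 − Φ(2.81/√t) = 1 − Φ(2.81/√17.21) = 1 − Φ(0.6774). So
  P(M_{17.21} ≥ 2.81) = 2(1 − Φ(0.6774)) ≈ 0.4982.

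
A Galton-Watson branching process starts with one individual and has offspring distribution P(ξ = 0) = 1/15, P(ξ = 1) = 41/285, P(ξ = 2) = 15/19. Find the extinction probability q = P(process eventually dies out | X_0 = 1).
q = 19/225

The pgf is f(s) = 1/15 + 41/285·s + 15/19·s². The extinction probability q is the smallest fixed point of f in [0, 1]. Setting s = f(s):
  15/19·s² + (41/285 − 1)·s + 1/15 = 0
  15/19·s² − (1/15 + 15/19)·s + 1/15 = 0
which factors as (s − 1)·(15/19·s − 1/15) = 0, giving roots s = 1 and s = (1/15)/(15/19) = 19/225.
Mean offspring μ = 41/285 + 2·15/19 = 491/285 > 1 (supercritical), so q < 1. The extinction probability is the smaller root: q = (1/15)/(15/19) = 19/225.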